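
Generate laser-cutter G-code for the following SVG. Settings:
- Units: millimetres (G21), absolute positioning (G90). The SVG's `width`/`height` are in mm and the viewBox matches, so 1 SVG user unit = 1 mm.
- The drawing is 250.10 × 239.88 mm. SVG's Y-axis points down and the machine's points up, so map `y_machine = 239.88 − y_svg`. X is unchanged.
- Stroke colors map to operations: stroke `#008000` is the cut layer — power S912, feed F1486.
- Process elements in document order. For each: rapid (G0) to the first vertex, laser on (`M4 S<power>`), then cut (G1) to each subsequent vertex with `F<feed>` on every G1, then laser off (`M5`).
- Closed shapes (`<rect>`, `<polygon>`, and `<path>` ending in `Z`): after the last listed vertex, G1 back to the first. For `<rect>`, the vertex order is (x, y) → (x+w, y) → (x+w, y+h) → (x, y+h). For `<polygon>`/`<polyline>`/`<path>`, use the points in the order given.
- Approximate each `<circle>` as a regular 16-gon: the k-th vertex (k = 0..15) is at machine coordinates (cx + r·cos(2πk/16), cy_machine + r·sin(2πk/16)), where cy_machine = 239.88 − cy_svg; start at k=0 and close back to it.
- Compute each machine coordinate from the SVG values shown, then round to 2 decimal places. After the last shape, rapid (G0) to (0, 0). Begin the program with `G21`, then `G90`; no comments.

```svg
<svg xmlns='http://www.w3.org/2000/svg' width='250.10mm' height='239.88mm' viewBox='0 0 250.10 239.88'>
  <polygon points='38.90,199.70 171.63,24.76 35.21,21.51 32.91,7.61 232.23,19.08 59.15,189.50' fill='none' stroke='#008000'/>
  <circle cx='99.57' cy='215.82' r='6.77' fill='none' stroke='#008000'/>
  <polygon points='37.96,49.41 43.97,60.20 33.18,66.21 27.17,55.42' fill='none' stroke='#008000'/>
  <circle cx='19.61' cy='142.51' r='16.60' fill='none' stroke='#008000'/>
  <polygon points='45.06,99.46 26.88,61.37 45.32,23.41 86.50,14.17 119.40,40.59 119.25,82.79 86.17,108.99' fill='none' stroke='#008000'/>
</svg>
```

G21
G90
G0 X38.90 Y40.18
M4 S912
G1 X171.63 Y215.12 F1486
G1 X35.21 Y218.37 F1486
G1 X32.91 Y232.27 F1486
G1 X232.23 Y220.80 F1486
G1 X59.15 Y50.38 F1486
G1 X38.90 Y40.18 F1486
M5
G0 X106.34 Y24.06
M4 S912
G1 X105.82 Y26.65 F1486
G1 X104.36 Y28.85 F1486
G1 X102.16 Y30.31 F1486
G1 X99.57 Y30.83 F1486
G1 X96.98 Y30.31 F1486
G1 X94.78 Y28.85 F1486
G1 X93.32 Y26.65 F1486
G1 X92.80 Y24.06 F1486
G1 X93.32 Y21.47 F1486
G1 X94.78 Y19.27 F1486
G1 X96.98 Y17.81 F1486
G1 X99.57 Y17.29 F1486
G1 X102.16 Y17.81 F1486
G1 X104.36 Y19.27 F1486
G1 X105.82 Y21.47 F1486
G1 X106.34 Y24.06 F1486
M5
G0 X37.96 Y190.47
M4 S912
G1 X43.97 Y179.68 F1486
G1 X33.18 Y173.67 F1486
G1 X27.17 Y184.46 F1486
G1 X37.96 Y190.47 F1486
M5
G0 X36.21 Y97.37
M4 S912
G1 X34.95 Y103.72 F1486
G1 X31.35 Y109.11 F1486
G1 X25.96 Y112.71 F1486
G1 X19.61 Y113.97 F1486
G1 X13.26 Y112.71 F1486
G1 X7.87 Y109.11 F1486
G1 X4.27 Y103.72 F1486
G1 X3.01 Y97.37 F1486
G1 X4.27 Y91.02 F1486
G1 X7.87 Y85.63 F1486
G1 X13.26 Y82.03 F1486
G1 X19.61 Y80.77 F1486
G1 X25.96 Y82.03 F1486
G1 X31.35 Y85.63 F1486
G1 X34.95 Y91.02 F1486
G1 X36.21 Y97.37 F1486
M5
G0 X45.06 Y140.42
M4 S912
G1 X26.88 Y178.51 F1486
G1 X45.32 Y216.47 F1486
G1 X86.50 Y225.71 F1486
G1 X119.40 Y199.29 F1486
G1 X119.25 Y157.09 F1486
G1 X86.17 Y130.89 F1486
G1 X45.06 Y140.42 F1486
M5
G0 X0.00 Y0.00

1 u = 1 mm; y_m = 239.88 − y.

[1] `<polygon>` closed polygon, #008000→cut S912 F1486: (38.90,40.18) → (171.63,215.12) → (35.21,218.37) → (32.91,232.27) → (232.23,220.80) → (59.15,50.38) → (38.90,40.18) (closed)

[2] `<circle>` circle, #008000→cut S912 F1486: (106.34,24.06) → (105.82,26.65) → (104.36,28.85) → (102.16,30.31) → (99.57,30.83) → (96.98,30.31) → (94.78,28.85) → (93.32,26.65) → (92.80,24.06) → (93.32,21.47) → (94.78,19.27) → (96.98,17.81) → (99.57,17.29) → (102.16,17.81) → (104.36,19.27) → (105.82,21.47) → (106.34,24.06) (closed)

[3] `<polygon>` regular polygon, #008000→cut S912 F1486: (37.96,190.47) → (43.97,179.68) → (33.18,173.67) → (27.17,184.46) → (37.96,190.47) (closed)

[4] `<circle>` circle, #008000→cut S912 F1486: (36.21,97.37) → (34.95,103.72) → (31.35,109.11) → (25.96,112.71) → (19.61,113.97) → (13.26,112.71) → (7.87,109.11) → (4.27,103.72) → (3.01,97.37) → (4.27,91.02) → (7.87,85.63) → (13.26,82.03) → (19.61,80.77) → (25.96,82.03) → (31.35,85.63) → (34.95,91.02) → (36.21,97.37) (closed)

[5] `<polygon>` regular polygon, #008000→cut S912 F1486: (45.06,140.42) → (26.88,178.51) → (45.32,216.47) → (86.50,225.71) → (119.40,199.29) → (119.25,157.09) → (86.17,130.89) → (45.06,140.42) (closed)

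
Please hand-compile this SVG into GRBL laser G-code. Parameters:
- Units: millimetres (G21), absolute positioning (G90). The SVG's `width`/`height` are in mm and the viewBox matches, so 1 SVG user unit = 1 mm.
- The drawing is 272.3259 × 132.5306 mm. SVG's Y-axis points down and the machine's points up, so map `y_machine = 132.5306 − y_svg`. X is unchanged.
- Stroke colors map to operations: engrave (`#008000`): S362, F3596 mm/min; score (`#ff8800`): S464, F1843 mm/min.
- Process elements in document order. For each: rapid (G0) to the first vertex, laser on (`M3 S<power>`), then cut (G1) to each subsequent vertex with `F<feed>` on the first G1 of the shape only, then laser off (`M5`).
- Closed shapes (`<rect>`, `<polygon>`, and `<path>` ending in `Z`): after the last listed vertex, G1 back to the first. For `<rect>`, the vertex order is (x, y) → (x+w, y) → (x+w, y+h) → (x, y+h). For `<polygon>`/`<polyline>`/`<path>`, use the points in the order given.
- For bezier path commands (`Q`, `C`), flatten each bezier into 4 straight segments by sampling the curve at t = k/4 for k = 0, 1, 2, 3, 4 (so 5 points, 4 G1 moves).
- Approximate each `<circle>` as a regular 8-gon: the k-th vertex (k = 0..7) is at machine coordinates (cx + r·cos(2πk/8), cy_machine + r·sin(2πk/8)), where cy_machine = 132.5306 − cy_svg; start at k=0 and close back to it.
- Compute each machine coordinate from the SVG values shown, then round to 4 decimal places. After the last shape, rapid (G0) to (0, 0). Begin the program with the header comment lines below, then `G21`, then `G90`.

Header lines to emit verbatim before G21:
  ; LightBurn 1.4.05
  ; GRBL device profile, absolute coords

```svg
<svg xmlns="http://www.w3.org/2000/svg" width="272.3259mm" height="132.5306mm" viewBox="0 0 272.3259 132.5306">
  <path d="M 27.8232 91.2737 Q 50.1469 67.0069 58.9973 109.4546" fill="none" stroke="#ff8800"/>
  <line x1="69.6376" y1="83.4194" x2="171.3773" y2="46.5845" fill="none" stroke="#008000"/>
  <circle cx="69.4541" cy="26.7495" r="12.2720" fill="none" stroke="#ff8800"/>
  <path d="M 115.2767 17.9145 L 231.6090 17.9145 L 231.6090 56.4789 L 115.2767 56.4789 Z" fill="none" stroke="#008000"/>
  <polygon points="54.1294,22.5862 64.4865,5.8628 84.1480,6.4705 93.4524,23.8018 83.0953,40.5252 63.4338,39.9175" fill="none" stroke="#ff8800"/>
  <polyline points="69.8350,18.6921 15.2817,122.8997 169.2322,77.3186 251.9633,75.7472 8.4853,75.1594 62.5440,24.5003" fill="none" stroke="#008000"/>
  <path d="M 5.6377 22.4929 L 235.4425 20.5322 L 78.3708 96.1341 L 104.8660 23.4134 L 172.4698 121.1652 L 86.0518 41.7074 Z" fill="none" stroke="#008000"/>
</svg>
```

1 u = 1 mm; y_m = 132.5306 − y.

[1] `<path>` quadratic bezier, #ff8800→score S464 F1843: (27.8232,41.2569) → (38.1430,49.2206) → (46.7786,48.8451) → (53.7300,40.1302) → (58.9973,23.0760)

[2] `<line>` line segment, #008000→engrave S362 F3596: (69.6376,49.1112) → (171.3773,85.9461)

[3] `<circle>` circle, #ff8800→score S464 F1843: (81.7261,105.7811) → (78.1317,114.4587) → (69.4541,118.0531) → (60.7765,114.4587) → (57.1821,105.7811) → (60.7765,97.1035) → (69.4541,93.5091) → (78.1317,97.1035) → (81.7261,105.7811) (closed)

[4] `<path>` rectangle, #008000→engrave S362 F3596: (115.2767,114.6161) → (231.6090,114.6161) → (231.6090,76.0517) → (115.2767,76.0517) → (115.2767,114.6161) (closed)

[5] `<polygon>` regular polygon, #ff8800→score S464 F1843: (54.1294,109.9444) → (64.4865,126.6678) → (84.1480,126.0601) → (93.4524,108.7288) → (83.0953,92.0054) → (63.4338,92.6131) → (54.1294,109.9444) (closed)

[6] `<polyline>` open polyline, #008000→engrave S362 F3596: (69.8350,113.8385) → (15.2817,9.6309) → (169.2322,55.2120) → (251.9633,56.7834) → (8.4853,57.3712) → (62.5440,108.0303)

[7] `<path>` closed polygon, #008000→engrave S362 F3596: (5.6377,110.0377) → (235.4425,111.9984) → (78.3708,36.3965) → (104.8660,109.1172) → (172.4698,11.3654) → (86.0518,90.8232) → (5.6377,110.0377) (closed)

; LightBurn 1.4.05
; GRBL device profile, absolute coords
G21
G90
G0 X27.8232 Y41.2569
M3 S464
G1 X38.1430 Y49.2206 F1843
G1 X46.7786 Y48.8451
G1 X53.7300 Y40.1302
G1 X58.9973 Y23.0760
M5
G0 X69.6376 Y49.1112
M3 S362
G1 X171.3773 Y85.9461 F3596
M5
G0 X81.7261 Y105.7811
M3 S464
G1 X78.1317 Y114.4587 F1843
G1 X69.4541 Y118.0531
G1 X60.7765 Y114.4587
G1 X57.1821 Y105.7811
G1 X60.7765 Y97.1035
G1 X69.4541 Y93.5091
G1 X78.1317 Y97.1035
G1 X81.7261 Y105.7811
M5
G0 X115.2767 Y114.6161
M3 S362
G1 X231.6090 Y114.6161 F3596
G1 X231.6090 Y76.0517
G1 X115.2767 Y76.0517
G1 X115.2767 Y114.6161
M5
G0 X54.1294 Y109.9444
M3 S464
G1 X64.4865 Y126.6678 F1843
G1 X84.1480 Y126.0601
G1 X93.4524 Y108.7288
G1 X83.0953 Y92.0054
G1 X63.4338 Y92.6131
G1 X54.1294 Y109.9444
M5
G0 X69.8350 Y113.8385
M3 S362
G1 X15.2817 Y9.6309 F3596
G1 X169.2322 Y55.2120
G1 X251.9633 Y56.7834
G1 X8.4853 Y57.3712
G1 X62.5440 Y108.0303
M5
G0 X5.6377 Y110.0377
M3 S362
G1 X235.4425 Y111.9984 F3596
G1 X78.3708 Y36.3965
G1 X104.8660 Y109.1172
G1 X172.4698 Y11.3654
G1 X86.0518 Y90.8232
G1 X5.6377 Y110.0377
M5
G0 X0.0000 Y0.0000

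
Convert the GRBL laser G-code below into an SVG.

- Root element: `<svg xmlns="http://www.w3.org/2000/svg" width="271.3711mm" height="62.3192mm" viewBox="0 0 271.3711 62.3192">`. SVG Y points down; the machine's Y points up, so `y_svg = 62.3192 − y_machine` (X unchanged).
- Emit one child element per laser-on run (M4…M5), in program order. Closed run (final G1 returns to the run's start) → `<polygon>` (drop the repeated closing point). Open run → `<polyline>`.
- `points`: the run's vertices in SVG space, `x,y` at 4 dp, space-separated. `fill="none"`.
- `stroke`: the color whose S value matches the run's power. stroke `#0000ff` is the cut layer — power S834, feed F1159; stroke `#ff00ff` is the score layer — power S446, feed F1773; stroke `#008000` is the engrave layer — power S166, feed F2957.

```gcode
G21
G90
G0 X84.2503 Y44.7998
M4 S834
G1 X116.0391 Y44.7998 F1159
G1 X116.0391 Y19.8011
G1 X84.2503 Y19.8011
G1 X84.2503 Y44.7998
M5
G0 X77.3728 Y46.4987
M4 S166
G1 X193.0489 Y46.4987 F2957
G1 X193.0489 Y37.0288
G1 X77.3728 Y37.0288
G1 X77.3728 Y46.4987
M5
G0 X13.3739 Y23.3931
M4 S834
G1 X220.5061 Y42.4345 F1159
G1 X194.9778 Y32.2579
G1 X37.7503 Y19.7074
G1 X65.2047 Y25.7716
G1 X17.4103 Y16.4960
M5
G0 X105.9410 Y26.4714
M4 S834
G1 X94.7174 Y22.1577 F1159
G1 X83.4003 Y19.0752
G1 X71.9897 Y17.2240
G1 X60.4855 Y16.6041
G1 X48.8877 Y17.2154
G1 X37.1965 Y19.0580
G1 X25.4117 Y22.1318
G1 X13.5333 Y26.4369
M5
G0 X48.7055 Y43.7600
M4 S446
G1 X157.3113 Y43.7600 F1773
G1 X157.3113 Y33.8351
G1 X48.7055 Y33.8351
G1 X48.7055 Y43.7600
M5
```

Machine Y-up, SVG Y-down with viewBox height 62.3192, so y_svg = 62.3192 − y_machine; X carries over.

Run 1: S834 ⇒ cut layer `#0000ff`. The run returns to its start, so emit a `<polygon>` with points (Y-flipped): 84.2503,17.5194 116.0391,17.5194 116.0391,42.5181 84.2503,42.5181.

Run 2: power S166 maps to stroke `#008000` (engrave). The run returns to its start, so emit a `<polygon>` with points (Y-flipped): 77.3728,15.8205 193.0489,15.8205 193.0489,25.2904 77.3728,25.2904.

Run 3: the run's S834 means `#0000ff` (cut). The run is open, so emit a `<polyline>` with points (Y-flipped): 13.3739,38.9261 220.5061,19.8847 194.9778,30.0613 37.7503,42.6118 65.2047,36.5476 17.4103,45.8232.

Run 4: power S834 maps to stroke `#0000ff` (cut). The run is open, so emit a `<polyline>` with points (Y-flipped): 105.9410,35.8478 94.7174,40.1615 83.4003,43.2440 71.9897,45.0952 60.4855,45.7151 48.8877,45.1038 37.1965,43.2612 25.4117,40.1874 13.5333,35.8823.

Run 5: the run's S446 means `#ff00ff` (score). The run returns to its start, so emit a `<polygon>` with points (Y-flipped): 48.7055,18.5592 157.3113,18.5592 157.3113,28.4841 48.7055,28.4841.

<svg xmlns="http://www.w3.org/2000/svg" width="271.3711mm" height="62.3192mm" viewBox="0 0 271.3711 62.3192">
  <polygon points="84.2503,17.5194 116.0391,17.5194 116.0391,42.5181 84.2503,42.5181" fill="none" stroke="#0000ff"/>
  <polygon points="77.3728,15.8205 193.0489,15.8205 193.0489,25.2904 77.3728,25.2904" fill="none" stroke="#008000"/>
  <polyline points="13.3739,38.9261 220.5061,19.8847 194.9778,30.0613 37.7503,42.6118 65.2047,36.5476 17.4103,45.8232" fill="none" stroke="#0000ff"/>
  <polyline points="105.9410,35.8478 94.7174,40.1615 83.4003,43.2440 71.9897,45.0952 60.4855,45.7151 48.8877,45.1038 37.1965,43.2612 25.4117,40.1874 13.5333,35.8823" fill="none" stroke="#0000ff"/>
  <polygon points="48.7055,18.5592 157.3113,18.5592 157.3113,28.4841 48.7055,28.4841" fill="none" stroke="#ff00ff"/>
</svg>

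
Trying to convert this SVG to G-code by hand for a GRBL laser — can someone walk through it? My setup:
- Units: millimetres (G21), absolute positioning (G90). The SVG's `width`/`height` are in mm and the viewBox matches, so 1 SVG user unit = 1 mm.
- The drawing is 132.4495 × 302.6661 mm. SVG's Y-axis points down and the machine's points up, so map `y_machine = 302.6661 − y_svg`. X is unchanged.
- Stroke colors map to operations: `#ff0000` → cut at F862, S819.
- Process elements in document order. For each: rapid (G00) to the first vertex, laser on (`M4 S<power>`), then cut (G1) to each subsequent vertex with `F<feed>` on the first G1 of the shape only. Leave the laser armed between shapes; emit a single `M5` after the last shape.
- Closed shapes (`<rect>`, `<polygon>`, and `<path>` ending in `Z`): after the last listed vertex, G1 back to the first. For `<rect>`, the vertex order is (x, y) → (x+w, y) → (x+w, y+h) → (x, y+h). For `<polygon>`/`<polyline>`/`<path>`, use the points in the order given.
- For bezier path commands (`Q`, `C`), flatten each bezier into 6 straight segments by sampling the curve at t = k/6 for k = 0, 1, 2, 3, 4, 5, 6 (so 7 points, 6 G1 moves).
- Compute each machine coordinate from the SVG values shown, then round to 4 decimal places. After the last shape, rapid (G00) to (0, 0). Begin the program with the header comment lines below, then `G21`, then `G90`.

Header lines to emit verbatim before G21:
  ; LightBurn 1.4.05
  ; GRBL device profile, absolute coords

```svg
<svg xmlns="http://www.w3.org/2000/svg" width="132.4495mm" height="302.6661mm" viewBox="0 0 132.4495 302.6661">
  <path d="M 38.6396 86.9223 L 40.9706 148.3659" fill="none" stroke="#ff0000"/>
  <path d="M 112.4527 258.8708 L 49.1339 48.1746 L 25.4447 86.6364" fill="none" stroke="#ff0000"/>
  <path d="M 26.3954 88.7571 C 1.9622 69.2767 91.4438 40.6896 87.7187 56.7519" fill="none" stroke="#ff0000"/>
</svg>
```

; LightBurn 1.4.05
; GRBL device profile, absolute coords
G21
G90
G00 X38.6396 Y215.7438
M4 S819
G1 X40.9706 Y154.3002 F862
G00 X112.4527 Y43.7953
M4 S819
G1 X49.1339 Y254.4915 F862
G1 X25.4447 Y216.0297
G00 X26.3954 Y213.9090
M4 S819
G1 X22.7128 Y224.1592 F862
G1 X32.2626 Y234.4340
G1 X49.2915 Y243.2401
G1 X68.0461 Y249.0843
G1 X82.7729 Y250.4734
G1 X87.7187 Y245.9142
M5
G00 X0.0000 Y0.0000

1 u = 1 mm; y_m = 302.6661 − y.

[1] `<path>` line segment, #ff0000→cut S819 F862: (38.6396,215.7438) → (40.9706,154.3002)

[2] `<path>` open polyline, #ff0000→cut S819 F862: (112.4527,43.7953) → (49.1339,254.4915) → (25.4447,216.0297)

[3] `<path>` cubic bezier, #ff0000→cut S819 F862: (26.3954,213.9090) → (22.7128,224.1592) → (32.2626,234.4340) → (49.2915,243.2401) → (68.0461,249.0843) → (82.7729,250.4734) → (87.7187,245.9142)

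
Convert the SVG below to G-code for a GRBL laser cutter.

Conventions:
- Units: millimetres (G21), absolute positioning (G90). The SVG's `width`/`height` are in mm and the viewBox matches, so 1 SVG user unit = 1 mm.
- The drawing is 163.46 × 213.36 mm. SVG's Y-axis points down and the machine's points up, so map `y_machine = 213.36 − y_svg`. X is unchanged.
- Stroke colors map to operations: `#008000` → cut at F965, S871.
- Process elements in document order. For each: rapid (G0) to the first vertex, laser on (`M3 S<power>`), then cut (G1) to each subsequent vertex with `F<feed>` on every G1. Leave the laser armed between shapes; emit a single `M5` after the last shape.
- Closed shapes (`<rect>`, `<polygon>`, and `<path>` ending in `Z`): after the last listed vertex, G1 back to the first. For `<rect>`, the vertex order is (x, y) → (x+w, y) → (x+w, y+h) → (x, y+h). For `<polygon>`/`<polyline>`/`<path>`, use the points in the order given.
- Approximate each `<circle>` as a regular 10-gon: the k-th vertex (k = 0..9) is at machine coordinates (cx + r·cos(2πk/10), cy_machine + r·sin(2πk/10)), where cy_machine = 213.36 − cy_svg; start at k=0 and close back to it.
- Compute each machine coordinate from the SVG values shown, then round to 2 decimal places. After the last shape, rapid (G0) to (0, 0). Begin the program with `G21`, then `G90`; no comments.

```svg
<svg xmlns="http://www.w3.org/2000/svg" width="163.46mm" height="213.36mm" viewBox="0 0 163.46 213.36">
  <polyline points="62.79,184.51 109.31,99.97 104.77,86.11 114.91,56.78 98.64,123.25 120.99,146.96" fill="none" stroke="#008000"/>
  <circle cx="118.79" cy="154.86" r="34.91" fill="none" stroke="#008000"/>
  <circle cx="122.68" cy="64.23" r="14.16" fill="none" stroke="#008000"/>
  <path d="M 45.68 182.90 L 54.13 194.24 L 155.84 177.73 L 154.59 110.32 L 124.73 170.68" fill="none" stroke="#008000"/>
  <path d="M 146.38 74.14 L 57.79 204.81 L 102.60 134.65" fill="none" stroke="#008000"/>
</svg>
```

G21
G90
G0 X62.79 Y28.85
M3 S871
G1 X109.31 Y113.39 F965
G1 X104.77 Y127.25 F965
G1 X114.91 Y156.58 F965
G1 X98.64 Y90.11 F965
G1 X120.99 Y66.40 F965
G0 X153.70 Y58.50
M3 S871
G1 X147.03 Y79.02 F965
G1 X129.58 Y91.70 F965
G1 X108.00 Y91.70 F965
G1 X90.55 Y79.02 F965
G1 X83.88 Y58.50 F965
G1 X90.55 Y37.98 F965
G1 X108.00 Y25.30 F965
G1 X129.58 Y25.30 F965
G1 X147.03 Y37.98 F965
G1 X153.70 Y58.50 F965
G0 X136.84 Y149.13
M3 S871
G1 X134.14 Y157.45 F965
G1 X127.06 Y162.60 F965
G1 X118.30 Y162.60 F965
G1 X111.22 Y157.45 F965
G1 X108.52 Y149.13 F965
G1 X111.22 Y140.81 F965
G1 X118.30 Y135.66 F965
G1 X127.06 Y135.66 F965
G1 X134.14 Y140.81 F965
G1 X136.84 Y149.13 F965
G0 X45.68 Y30.46
M3 S871
G1 X54.13 Y19.12 F965
G1 X155.84 Y35.63 F965
G1 X154.59 Y103.04 F965
G1 X124.73 Y42.68 F965
G0 X146.38 Y139.22
M3 S871
G1 X57.79 Y8.55 F965
G1 X102.60 Y78.71 F965
M5
G0 X0.00 Y0.00

viewBox `0 0 163.46 213.36` with mm width/height → 1 unit = 1 mm. Flip: y_m = 213.36 − y_svg.

**Shape 1** — `<polyline>` open polyline, stroke `#008000` → cut (S871, F965). Machine vertices: (62.79,28.85) → (109.31,113.39) → (104.77,127.25) → (114.91,156.58) → (98.64,90.11) → (120.99,66.40). Open path.

**Shape 2** — `<circle>` circle, stroke `#008000` → cut (S871, F965). Machine vertices: (153.70,58.50) → (147.03,79.02) → (129.58,91.70) → (108.00,91.70) → (90.55,79.02) → (83.88,58.50) → (90.55,37.98) → (108.00,25.30) → (129.58,25.30) → (147.03,37.98) → (153.70,58.50). Closed: final G1 returns to the first vertex.

**Shape 3** — `<circle>` circle, stroke `#008000` → cut (S871, F965). Machine vertices: (136.84,149.13) → (134.14,157.45) → (127.06,162.60) → (118.30,162.60) → (111.22,157.45) → (108.52,149.13) → (111.22,140.81) → (118.30,135.66) → (127.06,135.66) → (134.14,140.81) → (136.84,149.13). Closed: final G1 returns to the first vertex.

**Shape 4** — `<path>` open polyline, stroke `#008000` → cut (S871, F965). Machine vertices: (45.68,30.46) → (54.13,19.12) → (155.84,35.63) → (154.59,103.04) → (124.73,42.68). Open path.

**Shape 5** — `<path>` open polyline, stroke `#008000` → cut (S871, F965). Machine vertices: (146.38,139.22) → (57.79,8.55) → (102.60,78.71). Open path.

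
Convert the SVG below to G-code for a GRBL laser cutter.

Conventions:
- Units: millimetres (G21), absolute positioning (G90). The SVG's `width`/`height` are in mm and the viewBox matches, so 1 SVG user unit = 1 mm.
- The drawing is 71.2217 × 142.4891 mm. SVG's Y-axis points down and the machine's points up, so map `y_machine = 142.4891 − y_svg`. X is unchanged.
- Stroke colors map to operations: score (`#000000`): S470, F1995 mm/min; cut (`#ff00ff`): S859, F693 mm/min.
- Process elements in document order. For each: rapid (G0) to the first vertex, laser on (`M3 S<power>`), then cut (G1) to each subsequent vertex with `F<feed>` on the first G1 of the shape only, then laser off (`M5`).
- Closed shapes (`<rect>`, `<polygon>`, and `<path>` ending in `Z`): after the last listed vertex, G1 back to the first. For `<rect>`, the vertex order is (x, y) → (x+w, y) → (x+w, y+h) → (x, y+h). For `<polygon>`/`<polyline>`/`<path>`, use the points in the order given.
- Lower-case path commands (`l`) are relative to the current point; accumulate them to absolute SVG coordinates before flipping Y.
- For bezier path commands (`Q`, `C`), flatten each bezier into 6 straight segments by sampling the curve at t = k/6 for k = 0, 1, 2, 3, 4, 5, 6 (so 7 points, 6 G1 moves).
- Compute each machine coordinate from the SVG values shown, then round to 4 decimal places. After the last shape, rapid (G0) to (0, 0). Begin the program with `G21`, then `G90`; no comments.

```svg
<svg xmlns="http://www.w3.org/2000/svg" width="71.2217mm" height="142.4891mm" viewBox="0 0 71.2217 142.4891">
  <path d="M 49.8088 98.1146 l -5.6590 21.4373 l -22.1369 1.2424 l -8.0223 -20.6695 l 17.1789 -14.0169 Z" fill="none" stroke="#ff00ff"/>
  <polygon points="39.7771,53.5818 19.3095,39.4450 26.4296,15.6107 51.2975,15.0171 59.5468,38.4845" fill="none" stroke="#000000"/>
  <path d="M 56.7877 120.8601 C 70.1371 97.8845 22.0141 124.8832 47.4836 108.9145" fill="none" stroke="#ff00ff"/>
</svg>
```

G21
G90
G0 X49.8088 Y44.3745
M3 S859
G1 X44.1498 Y22.9372 F693
G1 X22.0129 Y21.6948
G1 X13.9906 Y42.3643
G1 X31.1695 Y56.3812
G1 X49.8088 Y44.3745
M5
G0 X39.7771 Y88.9073
M3 S470
G1 X19.3095 Y103.0441 F1995
G1 X26.4296 Y126.8784
G1 X51.2975 Y127.4720
G1 X59.5468 Y104.0046
G1 X39.7771 Y88.9073
M5
G0 X56.7877 Y21.6290
M3 S859
G1 X58.9650 Y29.3826 F693
G1 X54.6487 Y31.3888
G1 X47.5906 Y30.2294
G1 X41.5425 Y28.4861
G1 X40.2563 Y28.7406
G1 X47.4836 Y33.5746
M5
G0 X0.0000 Y0.0000

viewBox `0 0 71.2217 142.4891` with mm width/height → 1 unit = 1 mm. Flip: y_m = 142.4891 − y_svg.

**Shape 1** — `<path>` regular polygon, stroke `#ff00ff` → cut (S859, F693). Machine vertices: (49.8088,44.3745) → (44.1498,22.9372) → (22.0129,21.6948) → (13.9906,42.3643) → (31.1695,56.3812) → (49.8088,44.3745). Closed: final G1 returns to the first vertex.

**Shape 2** — `<polygon>` regular polygon, stroke `#000000` → score (S470, F1995). Machine vertices: (39.7771,88.9073) → (19.3095,103.0441) → (26.4296,126.8784) → (51.2975,127.4720) → (59.5468,104.0046) → (39.7771,88.9073). Closed: final G1 returns to the first vertex.

**Shape 3** — `<path>` cubic bezier, stroke `#ff00ff` → cut (S859, F693). Control points (SVG): P0=(56.7877,120.8601), P1=(70.1371,97.8845), P2=(22.0141,124.8832), P3=(47.4836,108.9145); sampled at t=k/6. Machine vertices: (56.7877,21.6290) → (58.9650,29.3826) → (54.6487,31.3888) → (47.5906,30.2294) → (41.5425,28.4861) → (40.2563,28.7406) → (47.4836,33.5746). Open path.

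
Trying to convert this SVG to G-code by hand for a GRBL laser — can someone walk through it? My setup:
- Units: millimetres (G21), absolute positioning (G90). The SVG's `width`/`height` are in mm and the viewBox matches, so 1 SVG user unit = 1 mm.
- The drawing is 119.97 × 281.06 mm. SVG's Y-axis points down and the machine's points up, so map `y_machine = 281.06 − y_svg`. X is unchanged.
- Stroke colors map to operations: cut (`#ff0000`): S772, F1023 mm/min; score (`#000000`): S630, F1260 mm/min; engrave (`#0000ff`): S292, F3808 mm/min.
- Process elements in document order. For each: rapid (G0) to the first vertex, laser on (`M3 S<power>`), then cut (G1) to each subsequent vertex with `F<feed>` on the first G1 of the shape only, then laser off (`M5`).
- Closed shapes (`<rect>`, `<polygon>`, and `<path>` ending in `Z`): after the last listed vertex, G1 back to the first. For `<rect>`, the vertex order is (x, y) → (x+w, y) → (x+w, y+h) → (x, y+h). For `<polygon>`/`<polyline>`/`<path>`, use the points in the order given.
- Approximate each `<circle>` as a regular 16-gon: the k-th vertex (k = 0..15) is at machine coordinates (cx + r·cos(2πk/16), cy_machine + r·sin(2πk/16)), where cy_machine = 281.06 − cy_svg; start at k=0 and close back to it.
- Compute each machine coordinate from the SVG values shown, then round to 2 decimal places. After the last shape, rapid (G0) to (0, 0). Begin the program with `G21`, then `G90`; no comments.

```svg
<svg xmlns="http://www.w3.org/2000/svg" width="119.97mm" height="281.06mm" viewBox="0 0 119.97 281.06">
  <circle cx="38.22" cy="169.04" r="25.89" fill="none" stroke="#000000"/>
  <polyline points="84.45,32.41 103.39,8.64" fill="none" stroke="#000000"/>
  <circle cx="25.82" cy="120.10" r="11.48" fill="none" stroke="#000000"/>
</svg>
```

G21
G90
G0 X64.11 Y112.02
M3 S630
G1 X62.14 Y121.93 F1260
G1 X56.53 Y130.33
G1 X48.13 Y135.94
G1 X38.22 Y137.91
G1 X28.31 Y135.94
G1 X19.91 Y130.33
G1 X14.30 Y121.93
G1 X12.33 Y112.02
G1 X14.30 Y102.11
G1 X19.91 Y93.71
G1 X28.31 Y88.10
G1 X38.22 Y86.13
G1 X48.13 Y88.10
G1 X56.53 Y93.71
G1 X62.14 Y102.11
G1 X64.11 Y112.02
M5
G0 X84.45 Y248.65
M3 S630
G1 X103.39 Y272.42 F1260
M5
G0 X37.30 Y160.96
M3 S630
G1 X36.43 Y165.35 F1260
G1 X33.94 Y169.08
G1 X30.21 Y171.57
G1 X25.82 Y172.44
G1 X21.43 Y171.57
G1 X17.70 Y169.08
G1 X15.21 Y165.35
G1 X14.34 Y160.96
G1 X15.21 Y156.57
G1 X17.70 Y152.84
G1 X21.43 Y150.35
G1 X25.82 Y149.48
G1 X30.21 Y150.35
G1 X33.94 Y152.84
G1 X36.43 Y156.57
G1 X37.30 Y160.96
M5
G0 X0.00 Y0.00

viewBox `0 0 119.97 281.06` with mm width/height → 1 unit = 1 mm. Flip: y_m = 281.06 − y_svg.

**Shape 1** — `<circle>` circle, stroke `#000000` → score (S630, F1260). Machine vertices: (64.11,112.02) → (62.14,121.93) → (56.53,130.33) → (48.13,135.94) → (38.22,137.91) → (28.31,135.94) → (19.91,130.33) → (14.30,121.93) → (12.33,112.02) → (14.30,102.11) → (19.91,93.71) → (28.31,88.10) → (38.22,86.13) → (48.13,88.10) → (56.53,93.71) → (62.14,102.11) → (64.11,112.02). Closed: final G1 returns to the first vertex.

**Shape 2** — `<polyline>` line segment, stroke `#000000` → score (S630, F1260). Machine vertices: (84.45,248.65) → (103.39,272.42). Open path.

**Shape 3** — `<circle>` circle, stroke `#000000` → score (S630, F1260). Machine vertices: (37.30,160.96) → (36.43,165.35) → (33.94,169.08) → (30.21,171.57) → (25.82,172.44) → (21.43,171.57) → (17.70,169.08) → (15.21,165.35) → (14.34,160.96) → (15.21,156.57) → (17.70,152.84) → (21.43,150.35) → (25.82,149.48) → (30.21,150.35) → (33.94,152.84) → (36.43,156.57) → (37.30,160.96). Closed: final G1 returns to the first vertex.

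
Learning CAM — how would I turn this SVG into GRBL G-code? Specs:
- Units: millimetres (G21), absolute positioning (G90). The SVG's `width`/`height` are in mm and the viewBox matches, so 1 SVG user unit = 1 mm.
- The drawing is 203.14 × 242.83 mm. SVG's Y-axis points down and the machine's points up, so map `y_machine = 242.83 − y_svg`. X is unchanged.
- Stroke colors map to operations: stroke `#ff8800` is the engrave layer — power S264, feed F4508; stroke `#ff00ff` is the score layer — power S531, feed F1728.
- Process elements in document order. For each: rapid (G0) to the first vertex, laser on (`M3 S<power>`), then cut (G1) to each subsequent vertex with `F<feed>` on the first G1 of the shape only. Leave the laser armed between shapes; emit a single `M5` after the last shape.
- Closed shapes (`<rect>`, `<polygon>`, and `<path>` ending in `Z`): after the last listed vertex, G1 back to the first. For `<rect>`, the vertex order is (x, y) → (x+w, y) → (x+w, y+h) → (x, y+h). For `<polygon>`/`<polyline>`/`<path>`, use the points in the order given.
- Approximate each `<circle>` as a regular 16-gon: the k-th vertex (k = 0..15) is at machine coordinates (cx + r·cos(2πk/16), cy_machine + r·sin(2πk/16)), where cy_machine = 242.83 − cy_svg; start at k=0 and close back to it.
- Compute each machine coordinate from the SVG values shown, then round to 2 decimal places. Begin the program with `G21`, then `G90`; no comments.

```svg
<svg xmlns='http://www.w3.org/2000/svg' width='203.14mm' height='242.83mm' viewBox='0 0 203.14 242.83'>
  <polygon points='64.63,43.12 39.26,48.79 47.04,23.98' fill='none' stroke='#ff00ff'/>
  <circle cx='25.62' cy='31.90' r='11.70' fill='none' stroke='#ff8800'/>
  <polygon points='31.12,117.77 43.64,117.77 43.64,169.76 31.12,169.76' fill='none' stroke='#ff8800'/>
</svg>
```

viewBox `0 0 203.14 242.83` with mm width/height → 1 unit = 1 mm. Flip: y_m = 242.83 − y_svg.

**Shape 1** — `<polygon>` regular polygon, stroke `#ff00ff` → score (S531, F1728). Machine vertices: (64.63,199.71) → (39.26,194.04) → (47.04,218.85) → (64.63,199.71). Closed: final G1 returns to the first vertex.

**Shape 2** — `<circle>` circle, stroke `#ff8800` → engrave (S264, F4508). Machine vertices: (37.32,210.93) → (36.43,215.41) → (33.89,219.20) → (30.10,221.74) → (25.62,222.63) → (21.14,221.74) → (17.35,219.20) → (14.81,215.41) → (13.92,210.93) → (14.81,206.45) → (17.35,202.66) → (21.14,200.12) → (25.62,199.23) → (30.10,200.12) → (33.89,202.66) → (36.43,206.45) → (37.32,210.93). Closed: final G1 returns to the first vertex.

**Shape 3** — `<polygon>` rectangle, stroke `#ff8800` → engrave (S264, F4508). Machine vertices: (31.12,125.06) → (43.64,125.06) → (43.64,73.07) → (31.12,73.07) → (31.12,125.06). Closed: final G1 returns to the first vertex.

G21
G90
G0 X64.63 Y199.71
M3 S531
G1 X39.26 Y194.04 F1728
G1 X47.04 Y218.85
G1 X64.63 Y199.71
G0 X37.32 Y210.93
M3 S264
G1 X36.43 Y215.41 F4508
G1 X33.89 Y219.20
G1 X30.10 Y221.74
G1 X25.62 Y222.63
G1 X21.14 Y221.74
G1 X17.35 Y219.20
G1 X14.81 Y215.41
G1 X13.92 Y210.93
G1 X14.81 Y206.45
G1 X17.35 Y202.66
G1 X21.14 Y200.12
G1 X25.62 Y199.23
G1 X30.10 Y200.12
G1 X33.89 Y202.66
G1 X36.43 Y206.45
G1 X37.32 Y210.93
G0 X31.12 Y125.06
M3 S264
G1 X43.64 Y125.06 F4508
G1 X43.64 Y73.07
G1 X31.12 Y73.07
G1 X31.12 Y125.06
M5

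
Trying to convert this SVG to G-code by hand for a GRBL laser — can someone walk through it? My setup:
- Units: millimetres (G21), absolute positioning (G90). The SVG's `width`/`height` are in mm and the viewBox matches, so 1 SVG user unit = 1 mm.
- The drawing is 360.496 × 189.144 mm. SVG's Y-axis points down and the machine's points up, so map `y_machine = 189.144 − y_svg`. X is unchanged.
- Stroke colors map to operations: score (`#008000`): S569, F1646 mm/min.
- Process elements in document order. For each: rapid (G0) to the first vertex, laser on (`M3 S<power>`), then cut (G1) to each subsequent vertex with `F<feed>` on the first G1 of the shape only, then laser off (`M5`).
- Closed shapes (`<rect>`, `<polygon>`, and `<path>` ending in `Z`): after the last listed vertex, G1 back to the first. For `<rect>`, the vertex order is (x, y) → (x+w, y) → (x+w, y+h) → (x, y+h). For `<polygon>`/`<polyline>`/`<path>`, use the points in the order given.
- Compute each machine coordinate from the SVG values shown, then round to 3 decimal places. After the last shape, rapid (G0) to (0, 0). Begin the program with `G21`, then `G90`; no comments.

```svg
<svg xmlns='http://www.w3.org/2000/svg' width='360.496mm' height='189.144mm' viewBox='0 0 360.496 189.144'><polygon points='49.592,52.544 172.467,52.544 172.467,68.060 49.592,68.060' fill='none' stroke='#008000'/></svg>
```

viewBox `0 0 360.496 189.144` with mm width/height → 1 unit = 1 mm. Flip: y_m = 189.144 − y_svg.

**Shape 1** — `<polygon>` rectangle, stroke `#008000` → score (S569, F1646). Machine vertices: (49.592,136.600) → (172.467,136.600) → (172.467,121.084) → (49.592,121.084) → (49.592,136.600). Closed: final G1 returns to the first vertex.

G21
G90
G0 X49.592 Y136.600
M3 S569
G1 X172.467 Y136.600 F1646
G1 X172.467 Y121.084
G1 X49.592 Y121.084
G1 X49.592 Y136.600
M5
G0 X0.000 Y0.000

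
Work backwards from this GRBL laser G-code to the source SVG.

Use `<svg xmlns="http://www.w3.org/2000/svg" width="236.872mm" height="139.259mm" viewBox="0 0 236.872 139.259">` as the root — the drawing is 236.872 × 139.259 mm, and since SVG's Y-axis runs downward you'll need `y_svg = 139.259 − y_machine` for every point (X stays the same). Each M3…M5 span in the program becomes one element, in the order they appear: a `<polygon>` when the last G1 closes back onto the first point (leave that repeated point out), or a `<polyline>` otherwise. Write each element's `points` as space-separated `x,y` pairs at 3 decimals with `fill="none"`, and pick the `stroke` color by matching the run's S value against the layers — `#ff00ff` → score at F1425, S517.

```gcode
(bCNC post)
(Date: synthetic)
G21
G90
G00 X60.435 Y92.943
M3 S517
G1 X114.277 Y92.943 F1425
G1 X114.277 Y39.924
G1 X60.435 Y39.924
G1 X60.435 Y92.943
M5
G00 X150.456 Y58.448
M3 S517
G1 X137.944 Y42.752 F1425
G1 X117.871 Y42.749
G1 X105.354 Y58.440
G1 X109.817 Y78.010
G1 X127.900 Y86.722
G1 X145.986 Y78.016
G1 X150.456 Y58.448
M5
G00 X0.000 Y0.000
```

<svg xmlns="http://www.w3.org/2000/svg" width="236.872mm" height="139.259mm" viewBox="0 0 236.872 139.259">
  <polygon points="60.435,46.316 114.277,46.316 114.277,99.335 60.435,99.335" fill="none" stroke="#ff00ff"/>
  <polygon points="150.456,80.811 137.944,96.507 117.871,96.510 105.354,80.819 109.817,61.249 127.900,52.537 145.986,61.243" fill="none" stroke="#ff00ff"/>
</svg>

Each laser-on run becomes one SVG element. Flip Y back into SVG space with y_svg = 139.259 − y_machine. Every run uses S517, so all elements get stroke `#ff00ff` (score).

Run 1: The run returns to its start, so emit a `<polygon>` with points (Y-flipped): 60.435,46.316 114.277,46.316 114.277,99.335 60.435,99.335.

Run 2: The run returns to its start, so emit a `<polygon>` with points (Y-flipped): 150.456,80.811 137.944,96.507 117.871,96.510 105.354,80.819 109.817,61.249 127.900,52.537 145.986,61.243.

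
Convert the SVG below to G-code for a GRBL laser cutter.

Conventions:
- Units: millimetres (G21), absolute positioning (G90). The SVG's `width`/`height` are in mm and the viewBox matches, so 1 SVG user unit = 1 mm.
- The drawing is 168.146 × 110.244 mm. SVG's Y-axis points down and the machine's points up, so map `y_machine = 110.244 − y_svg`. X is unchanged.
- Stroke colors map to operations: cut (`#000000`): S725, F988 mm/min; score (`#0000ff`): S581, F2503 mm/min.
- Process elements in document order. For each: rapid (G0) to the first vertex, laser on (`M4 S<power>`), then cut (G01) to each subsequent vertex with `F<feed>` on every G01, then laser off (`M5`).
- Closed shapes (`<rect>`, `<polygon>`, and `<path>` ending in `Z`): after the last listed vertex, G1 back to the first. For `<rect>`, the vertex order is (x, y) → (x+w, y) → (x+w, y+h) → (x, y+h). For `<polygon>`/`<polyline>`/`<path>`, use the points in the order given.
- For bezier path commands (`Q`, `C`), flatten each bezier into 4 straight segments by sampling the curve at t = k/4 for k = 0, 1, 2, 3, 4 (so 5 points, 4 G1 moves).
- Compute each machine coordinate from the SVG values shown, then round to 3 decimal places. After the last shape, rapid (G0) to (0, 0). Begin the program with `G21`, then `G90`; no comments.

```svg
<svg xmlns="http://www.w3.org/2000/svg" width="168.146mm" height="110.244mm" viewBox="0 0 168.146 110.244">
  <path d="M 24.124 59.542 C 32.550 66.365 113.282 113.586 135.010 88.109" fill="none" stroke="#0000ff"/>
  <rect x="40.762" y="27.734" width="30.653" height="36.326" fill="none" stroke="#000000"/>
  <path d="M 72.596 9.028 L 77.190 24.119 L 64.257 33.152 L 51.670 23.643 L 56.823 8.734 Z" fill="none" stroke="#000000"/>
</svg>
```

G21
G90
G0 X24.124 Y50.702
M4 S581
G01 X41.949 Y39.777 F2503
G01 X74.579 Y24.306 F2503
G01 X109.702 Y14.891 F2503
G01 X135.010 Y22.135 F2503
M5
G0 X40.762 Y82.510
M4 S725
G01 X71.415 Y82.510 F988
G01 X71.415 Y46.184 F988
G01 X40.762 Y46.184 F988
G01 X40.762 Y82.510 F988
M5
G0 X72.596 Y101.216
M4 S725
G01 X77.190 Y86.125 F988
G01 X64.257 Y77.092 F988
G01 X51.670 Y86.601 F988
G01 X56.823 Y101.510 F988
G01 X72.596 Y101.216 F988
M5
G0 X0.000 Y0.000

Since the viewBox matches the mm dimensions, user units are millimetres directly. The only transform is the Y-flip y_m = 110.244 − y_svg.

Shape 1 is a cubic bezier drawn with `<path>`. Its stroke #0000ff means score at S581, F2503. After flipping Y the toolpath is (24.124,50.702) → (41.949,39.777) → (74.579,24.306) → (109.702,14.891) → (135.010,22.135).

Shape 2 is a rectangle drawn with `<rect>`. Its stroke #000000 means cut at S725, F988. After flipping Y the toolpath is (40.762,82.510) → (71.415,82.510) → (71.415,46.184) → (40.762,46.184) → (40.762,82.510), returning to the start.

Shape 3 is a regular polygon drawn with `<path>`. Its stroke #000000 means cut at S725, F988. After flipping Y the toolpath is (72.596,101.216) → (77.190,86.125) → (64.257,77.092) → (51.670,86.601) → (56.823,101.510) → (72.596,101.216), returning to the start.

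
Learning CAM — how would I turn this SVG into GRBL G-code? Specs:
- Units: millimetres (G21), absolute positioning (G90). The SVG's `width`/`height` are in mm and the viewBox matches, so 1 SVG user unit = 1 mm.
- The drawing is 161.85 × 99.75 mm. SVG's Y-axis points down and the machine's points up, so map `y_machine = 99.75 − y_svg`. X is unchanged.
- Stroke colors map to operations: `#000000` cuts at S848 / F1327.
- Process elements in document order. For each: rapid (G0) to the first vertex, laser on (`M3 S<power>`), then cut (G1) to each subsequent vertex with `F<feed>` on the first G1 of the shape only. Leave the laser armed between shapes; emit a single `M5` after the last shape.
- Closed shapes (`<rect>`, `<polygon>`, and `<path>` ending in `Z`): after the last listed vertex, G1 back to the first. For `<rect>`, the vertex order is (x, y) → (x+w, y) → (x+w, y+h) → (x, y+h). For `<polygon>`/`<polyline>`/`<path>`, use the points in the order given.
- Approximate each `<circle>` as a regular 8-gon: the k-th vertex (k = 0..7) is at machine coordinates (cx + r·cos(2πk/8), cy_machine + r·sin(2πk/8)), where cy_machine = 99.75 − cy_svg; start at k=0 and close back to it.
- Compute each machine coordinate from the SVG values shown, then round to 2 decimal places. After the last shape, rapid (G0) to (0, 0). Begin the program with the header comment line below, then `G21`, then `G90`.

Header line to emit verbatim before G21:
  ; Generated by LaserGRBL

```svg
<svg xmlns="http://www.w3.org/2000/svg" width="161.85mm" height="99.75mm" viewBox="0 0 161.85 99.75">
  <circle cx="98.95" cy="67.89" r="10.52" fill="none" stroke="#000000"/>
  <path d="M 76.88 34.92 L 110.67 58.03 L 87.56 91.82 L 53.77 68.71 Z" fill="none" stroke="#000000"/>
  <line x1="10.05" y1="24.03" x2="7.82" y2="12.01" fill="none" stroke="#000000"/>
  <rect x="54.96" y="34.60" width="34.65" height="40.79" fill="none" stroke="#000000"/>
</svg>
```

1 u = 1 mm; y_m = 99.75 − y.

[1] `<circle>` circle, #000000→cut S848 F1327: (109.47,31.86) → (106.39,39.30) → (98.95,42.38) → (91.51,39.30) → (88.43,31.86) → (91.51,24.42) → (98.95,21.34) → (106.39,24.42) → (109.47,31.86) (closed)

[2] `<path>` regular polygon, #000000→cut S848 F1327: (76.88,64.83) → (110.67,41.72) → (87.56,7.93) → (53.77,31.04) → (76.88,64.83) (closed)

[3] `<line>` line segment, #000000→cut S848 F1327: (10.05,75.72) → (7.82,87.74)

[4] `<rect>` rectangle, #000000→cut S848 F1327: (54.96,65.15) → (89.61,65.15) → (89.61,24.36) → (54.96,24.36) → (54.96,65.15) (closed)

; Generated by LaserGRBL
G21
G90
G0 X109.47 Y31.86
M3 S848
G1 X106.39 Y39.30 F1327
G1 X98.95 Y42.38
G1 X91.51 Y39.30
G1 X88.43 Y31.86
G1 X91.51 Y24.42
G1 X98.95 Y21.34
G1 X106.39 Y24.42
G1 X109.47 Y31.86
G0 X76.88 Y64.83
M3 S848
G1 X110.67 Y41.72 F1327
G1 X87.56 Y7.93
G1 X53.77 Y31.04
G1 X76.88 Y64.83
G0 X10.05 Y75.72
M3 S848
G1 X7.82 Y87.74 F1327
G0 X54.96 Y65.15
M3 S848
G1 X89.61 Y65.15 F1327
G1 X89.61 Y24.36
G1 X54.96 Y24.36
G1 X54.96 Y65.15
M5
G0 X0.00 Y0.00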